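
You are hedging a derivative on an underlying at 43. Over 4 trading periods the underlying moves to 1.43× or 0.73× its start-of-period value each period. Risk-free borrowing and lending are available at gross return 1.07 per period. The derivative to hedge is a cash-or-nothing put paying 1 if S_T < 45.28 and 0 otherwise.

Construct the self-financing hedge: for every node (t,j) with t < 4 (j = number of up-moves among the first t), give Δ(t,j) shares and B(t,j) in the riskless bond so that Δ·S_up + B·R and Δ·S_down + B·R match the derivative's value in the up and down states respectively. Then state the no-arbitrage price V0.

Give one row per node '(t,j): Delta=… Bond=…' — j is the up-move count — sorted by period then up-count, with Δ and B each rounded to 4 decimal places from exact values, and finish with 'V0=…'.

(0,0): Delta=-0.0105 Bond=0.7044
(1,0): Delta=-0.0199 Bond=1.0490
(1,1): Delta=-0.0054 Bond=0.4411
(2,0): Delta=-0.0283 Bond=1.3159
(2,1): Delta=-0.0153 Bond=0.9176
(2,2): Delta=0.0000 Bond=0.0000
(3,0): Delta=0.0000 Bond=0.9346
(3,1): Delta=-0.0436 Bond=1.9092
(3,2): Delta=0.0000 Bond=0.0000
(3,3): Delta=0.0000 Bond=0.0000
V0=0.2550

Since d<R<u, set p* = (R−d)/(u−d) = 0.4857; price each node as the discounted p*-expectation of its children.
Terminal values V(4,·): V(4,0)=1.0000, V(4,1)=1.0000, V(4,2)=0.0000, V(4,3)=0.0000, V(4,4)=0.0000
  t=3,j=0: stock 16.7277 → up 23.9207 (V=1.0000), down 12.2112 (V=1.0000). Price 0.9346; hedge Δ=0.0000, bond B=0.9346.
  t=3,j=1: stock 32.7680 → up 46.8583 (V=0.0000), down 23.9207 (V=1.0000). Price 0.4806; hedge Δ=-0.0436, bond B=1.9092.
  t=3,j=2: stock 64.1894 → up 91.7909 (V=0.0000), down 46.8583 (V=0.0000). Price 0.0000; hedge Δ=0.0000, bond B=0.0000.
  t=3,j=3: stock 125.7409 → up 179.8095 (V=0.0000), down 91.7909 (V=0.0000). Price 0.0000; hedge Δ=0.0000, bond B=0.0000.
  t=2,j=0: stock 22.9147 → up 32.7680 (V=0.4806), down 16.7277 (V=0.9346). Price 0.6674; hedge Δ=-0.0283, bond B=1.3159.
  t=2,j=1: stock 44.8877 → up 64.1894 (V=0.0000), down 32.7680 (V=0.4806). Price 0.2310; hedge Δ=-0.0153, bond B=0.9176.
  t=2,j=2: stock 87.9307 → up 125.7409 (V=0.0000), down 64.1894 (V=0.0000). Price 0.0000; hedge Δ=0.0000, bond B=0.0000.
  t=1,j=0: stock 31.3900 → up 44.8877 (V=0.2310), down 22.9147 (V=0.6674). Price 0.4256; hedge Δ=-0.0199, bond B=1.0490.
  t=1,j=1: stock 61.4900 → up 87.9307 (V=0.0000), down 44.8877 (V=0.2310). Price 0.1110; hedge Δ=-0.0054, bond B=0.4411.
  t=0,j=0: stock 43.0000 → up 61.4900 (V=0.1110), down 31.3900 (V=0.4256). Price 0.2550; hedge Δ=-0.0105, bond B=0.7044.
Check: Δ(0,0)·S0 + B(0,0) = 0.2550 = V0.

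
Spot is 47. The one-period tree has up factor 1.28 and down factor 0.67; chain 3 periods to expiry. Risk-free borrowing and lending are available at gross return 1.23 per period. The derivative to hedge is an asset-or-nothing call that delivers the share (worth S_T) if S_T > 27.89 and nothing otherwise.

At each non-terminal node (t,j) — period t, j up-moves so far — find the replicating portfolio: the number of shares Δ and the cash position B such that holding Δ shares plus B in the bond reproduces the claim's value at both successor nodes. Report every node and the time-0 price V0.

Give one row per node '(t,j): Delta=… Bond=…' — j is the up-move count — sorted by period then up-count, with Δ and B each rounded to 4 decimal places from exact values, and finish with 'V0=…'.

(0,0): Delta=1.0917 Bond=-4.5830
(1,0): Delta=2.0047 Bond=-34.3863
(1,1): Delta=1.0490 Bond=-3.0702
(2,0): Delta=0.0000 Bond=0.0000
(2,1): Delta=2.0984 Bond=-46.0715
(2,2): Delta=1.0000 Bond=0.0000
V0=46.7273

No-arbitrage ⇒ martingale measure with p* = (R−d)/(u−d) = 0.9180.
Terminal values V(3,·): V(3,0)=0.0000, V(3,1)=0.0000, V(3,2)=51.5932, V(3,3)=98.5661
  t=2,j=0: stock 21.0983 → up 27.0058 (V=0.0000), down 14.1359 (V=0.0000). Price 0.0000; hedge Δ=0.0000, bond B=0.0000.
  t=2,j=1: stock 40.3072 → up 51.5932 (V=51.5932), down 27.0058 (V=0.0000). Price 38.5075; hedge Δ=2.0984, bond B=-46.0715.
  t=2,j=2: stock 77.0048 → up 98.5661 (V=98.5661), down 51.5932 (V=51.5932). Price 77.0048; hedge Δ=1.0000, bond B=0.0000.
  t=1,j=0: stock 31.4900 → up 40.3072 (V=38.5075), down 21.0983 (V=0.0000). Price 28.7408; hedge Δ=2.0047, bond B=-34.3863.
  t=1,j=1: stock 60.1600 → up 77.0048 (V=77.0048), down 40.3072 (V=38.5075). Price 60.0401; hedge Δ=1.0490, bond B=-3.0702.
  t=0,j=0: stock 47.0000 → up 60.1600 (V=60.0401), down 31.4900 (V=28.7408). Price 46.7273; hedge Δ=1.0917, bond B=-4.5830.
The time-0 hedge costs 46.7273, which is the no-arbitrage price.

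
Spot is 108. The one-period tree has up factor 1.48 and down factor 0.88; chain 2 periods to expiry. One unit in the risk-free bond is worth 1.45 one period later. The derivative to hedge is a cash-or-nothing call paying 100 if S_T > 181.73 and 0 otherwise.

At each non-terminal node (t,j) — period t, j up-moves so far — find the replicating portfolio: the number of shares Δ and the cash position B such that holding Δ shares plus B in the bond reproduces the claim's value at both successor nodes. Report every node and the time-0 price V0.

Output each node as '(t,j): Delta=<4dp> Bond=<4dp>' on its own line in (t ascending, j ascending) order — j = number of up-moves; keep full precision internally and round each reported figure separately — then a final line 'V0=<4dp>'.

(0,0): Delta=1.0111 Bond=-66.2703
(1,0): Delta=0.0000 Bond=0.0000
(1,1): Delta=1.0427 Bond=-101.1494
V0=42.9251

No-arbitrage ⇒ martingale measure with p* = (R−d)/(u−d) = 0.9500.
Terminal payoffs: V(2,0)=0.0000, V(2,1)=0.0000, V(2,2)=100.0000
(1,0): S=95.0400. Δ = (V_up−V_dn)/(S_up−S_dn) = (0.0000−0.0000)/(140.6592−83.6352) = 0.0000. V = [p*·0.0000 + (1−p*)·0.0000]/1.45 = 0.0000. B = V − Δ·S = 0.0000.
(1,1): S=159.8400. Δ = (V_up−V_dn)/(S_up−S_dn) = (100.0000−0.0000)/(236.5632−140.6592) = 1.0427. V = [p*·100.0000 + (1−p*)·0.0000]/1.45 = 65.5172. B = V − Δ·S = -101.1494.
(0,0): S=108.0000. Δ = (V_up−V_dn)/(S_up−S_dn) = (65.5172−0.0000)/(159.8400−95.0400) = 1.0111. V = [p*·65.5172 + (1−p*)·0.0000]/1.45 = 42.9251. B = V − Δ·S = -66.2703.
The time-0 hedge costs 42.9251, which is the no-arbitrage price.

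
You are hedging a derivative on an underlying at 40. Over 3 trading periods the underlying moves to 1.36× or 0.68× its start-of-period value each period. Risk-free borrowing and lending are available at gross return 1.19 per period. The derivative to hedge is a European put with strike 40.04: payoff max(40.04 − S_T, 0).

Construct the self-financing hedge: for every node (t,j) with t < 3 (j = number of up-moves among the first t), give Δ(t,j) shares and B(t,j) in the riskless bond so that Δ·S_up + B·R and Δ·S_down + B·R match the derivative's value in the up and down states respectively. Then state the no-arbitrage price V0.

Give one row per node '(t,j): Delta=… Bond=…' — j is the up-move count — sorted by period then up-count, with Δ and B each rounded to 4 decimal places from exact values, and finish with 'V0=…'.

Under the risk-neutral measure, an up-move has probability p* = (R−d)/(u−d) = 0.7500 and values discount at R = 1.19.
Payoff layer (t=3): V(3,0)=27.4627, V(3,1)=14.8854, V(3,2)=0.0000, V(3,3)=0.0000
  t=2,j=0: stock 18.4960 → up 25.1546 (V=14.8854), down 12.5773 (V=27.4627). Price 15.1511; hedge Δ=-1.0000, bond B=33.6471.
  t=2,j=1: stock 36.9920 → up 50.3091 (V=0.0000), down 25.1546 (V=14.8854). Price 3.1272; hedge Δ=-0.5918, bond B=25.0175.
  t=2,j=2: stock 73.9840 → up 100.6182 (V=0.0000), down 50.3091 (V=0.0000). Price 0.0000; hedge Δ=0.0000, bond B=0.0000.
  t=1,j=0: stock 27.2000 → up 36.9920 (V=3.1272), down 18.4960 (V=15.1511). Price 5.1539; hedge Δ=-0.6501, bond B=22.8361.
  t=1,j=1: stock 54.4000 → up 73.9840 (V=0.0000), down 36.9920 (V=3.1272). Price 0.6570; hedge Δ=-0.0845, bond B=5.2558.
  t=0,j=0: stock 40.0000 → up 54.4000 (V=0.6570), down 27.2000 (V=5.1539). Price 1.4968; hedge Δ=-0.1653, bond B=8.1100.
Check: Δ(0,0)·S0 + B(0,0) = 1.4968 = V0.

(0,0): Delta=-0.1653 Bond=8.1100
(1,0): Delta=-0.6501 Bond=22.8361
(1,1): Delta=-0.0845 Bond=5.2558
(2,0): Delta=-1.0000 Bond=33.6471
(2,1): Delta=-0.5918 Bond=25.0175
(2,2): Delta=0.0000 Bond=0.0000
V0=1.4968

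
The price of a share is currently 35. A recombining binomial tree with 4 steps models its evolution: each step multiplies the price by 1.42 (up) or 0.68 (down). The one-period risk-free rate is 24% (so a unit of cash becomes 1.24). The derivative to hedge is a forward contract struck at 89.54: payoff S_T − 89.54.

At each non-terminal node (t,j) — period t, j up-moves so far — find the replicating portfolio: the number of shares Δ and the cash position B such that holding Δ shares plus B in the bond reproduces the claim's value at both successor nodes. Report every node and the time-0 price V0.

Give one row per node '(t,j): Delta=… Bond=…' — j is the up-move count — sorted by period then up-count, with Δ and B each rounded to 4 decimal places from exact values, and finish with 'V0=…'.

Risk-neutral probability p* = (R−d)/(u−d) = (1.24−0.68)/(1.42−0.68) = 0.7568.
Terminal values V(4,·): V(4,0)=-82.0565, V(4,1)=-73.9127, V(4,2)=-56.9066, V(4,3)=-21.3937, V(4,4)=52.7654
(3,0): S=11.0051. Δ = (V_up−V_dn)/(S_up−S_dn) = (-73.9127−-82.0565)/(15.6273−7.4835) = 1.0000. V = [p*·-73.9127 + (1−p*)·-82.0565]/1.24 = -61.2046. B = V − Δ·S = -72.2097.
(3,1): S=22.9813. Δ = (V_up−V_dn)/(S_up−S_dn) = (-56.9066−-73.9127)/(32.6334−15.6273) = 1.0000. V = [p*·-56.9066 + (1−p*)·-73.9127]/1.24 = -49.2284. B = V − Δ·S = -72.2097.
(3,2): S=47.9903. Δ = (V_up−V_dn)/(S_up−S_dn) = (-21.3937−-56.9066)/(68.1463−32.6334) = 1.0000. V = [p*·-21.3937 + (1−p*)·-56.9066]/1.24 = -24.2194. B = V − Δ·S = -72.2097.
(3,3): S=100.2151. Δ = (V_up−V_dn)/(S_up−S_dn) = (52.7654−-21.3937)/(142.3054−68.1463) = 1.0000. V = [p*·52.7654 + (1−p*)·-21.3937]/1.24 = 28.0054. B = V − Δ·S = -72.2097.
(2,0): S=16.1840. Δ = (V_up−V_dn)/(S_up−S_dn) = (-49.2284−-61.2046)/(22.9813−11.0051) = 1.0000. V = [p*·-49.2284 + (1−p*)·-61.2046]/1.24 = -42.0496. B = V − Δ·S = -58.2336.
(2,1): S=33.7960. Δ = (V_up−V_dn)/(S_up−S_dn) = (-24.2194−-49.2284)/(47.9903−22.9813) = 1.0000. V = [p*·-24.2194 + (1−p*)·-49.2284]/1.24 = -24.4376. B = V − Δ·S = -58.2336.
(2,2): S=70.5740. Δ = (V_up−V_dn)/(S_up−S_dn) = (28.0054−-24.2194)/(100.2151−47.9903) = 1.0000. V = [p*·28.0054 + (1−p*)·-24.2194]/1.24 = 12.3404. B = V − Δ·S = -58.2336.
(1,0): S=23.8000. Δ = (V_up−V_dn)/(S_up−S_dn) = (-24.4376−-42.0496)/(33.7960−16.1840) = 1.0000. V = [p*·-24.4376 + (1−p*)·-42.0496]/1.24 = -23.1626. B = V − Δ·S = -46.9626.
(1,1): S=49.7000. Δ = (V_up−V_dn)/(S_up−S_dn) = (12.3404−-24.4376)/(70.5740−33.7960) = 1.0000. V = [p*·12.3404 + (1−p*)·-24.4376]/1.24 = 2.7374. B = V − Δ·S = -46.9626.
(0,0): S=35.0000. Δ = (V_up−V_dn)/(S_up−S_dn) = (2.7374−-23.1626)/(49.7000−23.8000) = 1.0000. V = [p*·2.7374 + (1−p*)·-23.1626]/1.24 = -2.8731. B = V − Δ·S = -37.8731.
Check: Δ(0,0)·S0 + B(0,0) = -2.8731 = V0.

(0,0): Delta=1.0000 Bond=-37.8731
(1,0): Delta=1.0000 Bond=-46.9626
(1,1): Delta=1.0000 Bond=-46.9626
(2,0): Delta=1.0000 Bond=-58.2336
(2,1): Delta=1.0000 Bond=-58.2336
(2,2): Delta=1.0000 Bond=-58.2336
(3,0): Delta=1.0000 Bond=-72.2097
(3,1): Delta=1.0000 Bond=-72.2097
(3,2): Delta=1.0000 Bond=-72.2097
(3,3): Delta=1.0000 Bond=-72.2097
V0=-2.8731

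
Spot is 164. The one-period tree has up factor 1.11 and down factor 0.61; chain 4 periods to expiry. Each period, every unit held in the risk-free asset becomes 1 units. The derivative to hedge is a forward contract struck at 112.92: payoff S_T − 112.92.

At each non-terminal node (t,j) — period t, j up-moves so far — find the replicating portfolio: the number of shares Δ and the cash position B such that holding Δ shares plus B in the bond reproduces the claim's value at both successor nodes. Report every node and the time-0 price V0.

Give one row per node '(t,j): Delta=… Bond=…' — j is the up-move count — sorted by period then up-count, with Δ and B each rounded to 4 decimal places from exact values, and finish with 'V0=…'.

(0,0): Delta=1.0000 Bond=-112.9200
(1,0): Delta=1.0000 Bond=-112.9200
(1,1): Delta=1.0000 Bond=-112.9200
(2,0): Delta=1.0000 Bond=-112.9200
(2,1): Delta=1.0000 Bond=-112.9200
(2,2): Delta=1.0000 Bond=-112.9200
(3,0): Delta=1.0000 Bond=-112.9200
(3,1): Delta=1.0000 Bond=-112.9200
(3,2): Delta=1.0000 Bond=-112.9200
(3,3): Delta=1.0000 Bond=-112.9200
V0=51.0800

Risk-neutral probability p* = (R−d)/(u−d) = (1−0.61)/(1.11−0.61) = 0.7800.
Terminal values V(4,·): V(4,0)=-90.2128, V(4,1)=-71.6004, V(4,2)=-37.7318, V(4,3)=23.8978, V(4,4)=136.0435
Node (3,0) S=37.2249: V=(p*·-71.6004+(1−p*)·-90.2128)/1=-75.6951; Δ=(-71.6004−-90.2128)/(41.3196−22.7072)=1.0000; B=V−Δ·S=-112.9200
Node (3,1) S=67.7371: V=(p*·-37.7318+(1−p*)·-71.6004)/1=-45.1829; Δ=(-37.7318−-71.6004)/(75.1882−41.3196)=1.0000; B=V−Δ·S=-112.9200
Node (3,2) S=123.2593: V=(p*·23.8978+(1−p*)·-37.7318)/1=10.3393; Δ=(23.8978−-37.7318)/(136.8178−75.1882)=1.0000; B=V−Δ·S=-112.9200
Node (3,3) S=224.2915: V=(p*·136.0435+(1−p*)·23.8978)/1=111.3715; Δ=(136.0435−23.8978)/(248.9635−136.8178)=1.0000; B=V−Δ·S=-112.9200
Node (2,0) S=61.0244: V=(p*·-45.1829+(1−p*)·-75.6951)/1=-51.8956; Δ=(-45.1829−-75.6951)/(67.7371−37.2249)=1.0000; B=V−Δ·S=-112.9200
Node (2,1) S=111.0444: V=(p*·10.3393+(1−p*)·-45.1829)/1=-1.8756; Δ=(10.3393−-45.1829)/(123.2593−67.7371)=1.0000; B=V−Δ·S=-112.9200
Node (2,2) S=202.0644: V=(p*·111.3715+(1−p*)·10.3393)/1=89.1444; Δ=(111.3715−10.3393)/(224.2915−123.2593)=1.0000; B=V−Δ·S=-112.9200
Node (1,0) S=100.0400: V=(p*·-1.8756+(1−p*)·-51.8956)/1=-12.8800; Δ=(-1.8756−-51.8956)/(111.0444−61.0244)=1.0000; B=V−Δ·S=-112.9200
Node (1,1) S=182.0400: V=(p*·89.1444+(1−p*)·-1.8756)/1=69.1200; Δ=(89.1444−-1.8756)/(202.0644−111.0444)=1.0000; B=V−Δ·S=-112.9200
Node (0,0) S=164.0000: V=(p*·69.1200+(1−p*)·-12.8800)/1=51.0800; Δ=(69.1200−-12.8800)/(182.0400−100.0400)=1.0000; B=V−Δ·S=-112.9200
The time-0 hedge costs 51.0800, which is the no-arbitrage price.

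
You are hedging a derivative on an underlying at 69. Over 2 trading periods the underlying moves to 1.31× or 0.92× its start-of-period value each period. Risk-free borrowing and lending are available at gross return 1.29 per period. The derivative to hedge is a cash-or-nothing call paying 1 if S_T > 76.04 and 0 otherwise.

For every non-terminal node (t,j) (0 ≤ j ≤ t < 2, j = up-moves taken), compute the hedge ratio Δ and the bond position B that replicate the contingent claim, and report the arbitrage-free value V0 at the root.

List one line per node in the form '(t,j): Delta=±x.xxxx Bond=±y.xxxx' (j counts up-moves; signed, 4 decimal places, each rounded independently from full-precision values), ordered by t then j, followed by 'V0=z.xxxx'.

Since d<R<u, set p* = (R−d)/(u−d) = 0.9487; price each node as the discounted p*-expectation of its children.
Terminal payoffs: V(2,0)=0.0000, V(2,1)=1.0000, V(2,2)=1.0000
Node (1,0) S=63.4800: V=(p*·1.0000+(1−p*)·0.0000)/1.29=0.7354; Δ=(1.0000−0.0000)/(83.1588−58.4016)=0.0404; B=V−Δ·S=-1.8287
Node (1,1) S=90.3900: V=(p*·1.0000+(1−p*)·1.0000)/1.29=0.7752; Δ=(1.0000−1.0000)/(118.4109−83.1588)=0.0000; B=V−Δ·S=0.7752
Node (0,0) S=69.0000: V=(p*·0.7752+(1−p*)·0.7354)/1.29=0.5993; Δ=(0.7752−0.7354)/(90.3900−63.4800)=0.0015; B=V−Δ·S=0.4974
Self-financing check: at every node Δ·S+B equals the discounted successor values.

(0,0): Delta=0.0015 Bond=0.4974
(1,0): Delta=0.0404 Bond=-1.8287
(1,1): Delta=0.0000 Bond=0.7752
V0=0.5993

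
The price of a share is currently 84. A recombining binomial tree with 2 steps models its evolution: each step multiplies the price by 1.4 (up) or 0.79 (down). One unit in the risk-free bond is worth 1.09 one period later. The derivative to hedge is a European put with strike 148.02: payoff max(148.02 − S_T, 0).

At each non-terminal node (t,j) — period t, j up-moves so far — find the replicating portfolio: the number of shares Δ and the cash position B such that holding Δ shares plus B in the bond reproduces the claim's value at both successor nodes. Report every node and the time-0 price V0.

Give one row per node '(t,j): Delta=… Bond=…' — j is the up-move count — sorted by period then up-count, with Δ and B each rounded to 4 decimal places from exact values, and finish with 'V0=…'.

No-arbitrage ⇒ martingale measure with p* = (R−d)/(u−d) = 0.4918.
Terminal values V(2,·): V(2,0)=95.5956, V(2,1)=55.1160, V(2,2)=0.0000
  t=1,j=0: stock 66.3600 → up 92.9040 (V=55.1160), down 52.4244 (V=95.5956). Price 69.4382; hedge Δ=-1.0000, bond B=135.7982.
  t=1,j=1: stock 117.6000 → up 164.6400 (V=0.0000), down 92.9040 (V=55.1160). Price 25.6970; hedge Δ=-0.7683, bond B=116.0511.
  t=0,j=0: stock 84.0000 → up 117.6000 (V=25.6970), down 66.3600 (V=69.4382). Price 43.9689; hedge Δ=-0.8537, bond B=115.6757.
The time-0 hedge costs 43.9689, which is the no-arbitrage price.

(0,0): Delta=-0.8537 Bond=115.6757
(1,0): Delta=-1.0000 Bond=135.7982
(1,1): Delta=-0.7683 Bond=116.0511
V0=43.9689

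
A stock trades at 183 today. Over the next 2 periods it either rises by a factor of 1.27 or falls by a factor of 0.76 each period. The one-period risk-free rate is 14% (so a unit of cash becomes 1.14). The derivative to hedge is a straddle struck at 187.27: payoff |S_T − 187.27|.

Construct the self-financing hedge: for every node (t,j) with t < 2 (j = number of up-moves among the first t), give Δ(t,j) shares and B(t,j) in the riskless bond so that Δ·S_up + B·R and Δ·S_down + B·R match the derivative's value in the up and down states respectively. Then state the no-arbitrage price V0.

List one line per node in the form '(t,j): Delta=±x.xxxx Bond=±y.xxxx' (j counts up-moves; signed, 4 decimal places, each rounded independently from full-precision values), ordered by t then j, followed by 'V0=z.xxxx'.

(0,0): Delta=0.5111 Bond=-40.2595
(1,0): Delta=-1.0000 Bond=164.2719
(1,1): Delta=0.8205 Bond=-117.7953
V0=53.2770

Since d<R<u, set p* = (R−d)/(u−d) = 0.7451; price each node as the discounted p*-expectation of its children.
Terminal values V(2,·): V(2,0)=81.5692, V(2,1)=10.6384, V(2,2)=107.8907
  t=1,j=0: stock 139.0800 → up 176.6316 (V=10.6384), down 105.7008 (V=81.5692). Price 25.1919; hedge Δ=-1.0000, bond B=164.2719.
  t=1,j=1: stock 232.4100 → up 295.1607 (V=107.8907), down 176.6316 (V=10.6384). Price 72.8955; hedge Δ=0.8205, bond B=-117.7953.
  t=0,j=0: stock 183.0000 → up 232.4100 (V=72.8955), down 139.0800 (V=25.1919). Price 53.2770; hedge Δ=0.5111, bond B=-40.2595.
The time-0 hedge costs 53.2770, which is the no-arbitrage price.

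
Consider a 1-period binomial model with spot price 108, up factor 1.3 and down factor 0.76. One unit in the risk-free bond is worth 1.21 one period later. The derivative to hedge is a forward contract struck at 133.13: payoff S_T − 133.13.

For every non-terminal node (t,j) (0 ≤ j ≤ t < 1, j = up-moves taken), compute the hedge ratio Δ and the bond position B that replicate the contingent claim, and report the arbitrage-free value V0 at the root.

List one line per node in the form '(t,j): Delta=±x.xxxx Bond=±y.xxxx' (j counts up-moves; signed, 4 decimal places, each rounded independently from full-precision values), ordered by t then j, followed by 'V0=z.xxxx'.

(0,0): Delta=1.0000 Bond=-110.0248
V0=-2.0248

The replicating-portfolio and risk-neutral prices coincide; use p* = (1.21−0.76)/(1.3−0.76) = 0.8333 for the latter.
At expiry t=1: V(1,0)=-51.0500, V(1,1)=7.2700
  t=0,j=0: stock 108.0000 → up 140.4000 (V=7.2700), down 82.0800 (V=-51.0500). Price -2.0248; hedge Δ=1.0000, bond B=-110.0248.
The time-0 hedge costs -2.0248, which is the no-arbitrage price.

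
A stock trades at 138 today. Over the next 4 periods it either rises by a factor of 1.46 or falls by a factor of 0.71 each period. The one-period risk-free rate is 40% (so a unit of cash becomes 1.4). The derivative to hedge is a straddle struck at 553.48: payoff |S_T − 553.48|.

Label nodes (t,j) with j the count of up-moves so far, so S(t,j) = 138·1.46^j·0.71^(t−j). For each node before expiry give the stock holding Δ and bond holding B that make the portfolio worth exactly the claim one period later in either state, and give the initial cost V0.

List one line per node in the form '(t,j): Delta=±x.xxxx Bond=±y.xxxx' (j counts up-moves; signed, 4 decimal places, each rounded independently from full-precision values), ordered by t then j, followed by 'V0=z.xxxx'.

No-arbitrage ⇒ martingale measure with p* = (R−d)/(u−d) = 0.9200.
At expiry t=4: V(4,0)=518.4119, V(4,1)=481.3681, V(4,2)=405.1935, V(4,3)=248.5529, V(4,4)=73.5532
(3,0): S=49.3917. Δ = (V_up−V_dn)/(S_up−S_dn) = (481.3681−518.4119)/(72.1119−35.0681) = -1.0000. V = [p*·481.3681 + (1−p*)·518.4119]/1.4 = 345.9511. B = V − Δ·S = 395.3429.
(3,1): S=101.5661. Δ = (V_up−V_dn)/(S_up−S_dn) = (405.1935−481.3681)/(148.2865−72.1119) = -1.0000. V = [p*·405.1935 + (1−p*)·481.3681]/1.4 = 293.7768. B = V − Δ·S = 395.3429.
(3,2): S=208.8542. Δ = (V_up−V_dn)/(S_up−S_dn) = (248.5529−405.1935)/(304.9271−148.2865) = -1.0000. V = [p*·248.5529 + (1−p*)·405.1935]/1.4 = 186.4887. B = V − Δ·S = 395.3429.
(3,3): S=429.4748. Δ = (V_up−V_dn)/(S_up−S_dn) = (73.5532−248.5529)/(627.0332−304.9271) = -0.5433. V = [p*·73.5532 + (1−p*)·248.5529]/1.4 = 62.5380. B = V − Δ·S = 295.8710.
(2,0): S=69.5658. Δ = (V_up−V_dn)/(S_up−S_dn) = (293.7768−345.9511)/(101.5661−49.3917) = -1.0000. V = [p*·293.7768 + (1−p*)·345.9511]/1.4 = 212.8220. B = V − Δ·S = 282.3878.
(2,1): S=143.0508. Δ = (V_up−V_dn)/(S_up−S_dn) = (186.4887−293.7768)/(208.8542−101.5661) = -1.0000. V = [p*·186.4887 + (1−p*)·293.7768]/1.4 = 139.3370. B = V − Δ·S = 282.3878.
(2,2): S=294.1608. Δ = (V_up−V_dn)/(S_up−S_dn) = (62.5380−186.4887)/(429.4748−208.8542) = -0.5618. V = [p*·62.5380 + (1−p*)·186.4887]/1.4 = 51.7529. B = V − Δ·S = 217.0205.
(1,0): S=97.9800. Δ = (V_up−V_dn)/(S_up−S_dn) = (139.3370−212.8220)/(143.0508−69.5658) = -1.0000. V = [p*·139.3370 + (1−p*)·212.8220]/1.4 = 103.7255. B = V − Δ·S = 201.7055.
(1,1): S=201.4800. Δ = (V_up−V_dn)/(S_up−S_dn) = (51.7529−139.3370)/(294.1608−143.0508) = -0.5796. V = [p*·51.7529 + (1−p*)·139.3370]/1.4 = 41.9711. B = V − Δ·S = 158.7499.
(0,0): S=138.0000. Δ = (V_up−V_dn)/(S_up−S_dn) = (41.9711−103.7255)/(201.4800−97.9800) = -0.5967. V = [p*·41.9711 + (1−p*)·103.7255]/1.4 = 33.5082. B = V − Δ·S = 115.8474.
The time-0 hedge costs 33.5082, which is the no-arbitrage price.

(0,0): Delta=-0.5967 Bond=115.8474
(1,0): Delta=-1.0000 Bond=201.7055
(1,1): Delta=-0.5796 Bond=158.7499
(2,0): Delta=-1.0000 Bond=282.3878
(2,1): Delta=-1.0000 Bond=282.3878
(2,2): Delta=-0.5618 Bond=217.0205
(3,0): Delta=-1.0000 Bond=395.3429
(3,1): Delta=-1.0000 Bond=395.3429
(3,2): Delta=-1.0000 Bond=395.3429
(3,3): Delta=-0.5433 Bond=295.8710
V0=33.5082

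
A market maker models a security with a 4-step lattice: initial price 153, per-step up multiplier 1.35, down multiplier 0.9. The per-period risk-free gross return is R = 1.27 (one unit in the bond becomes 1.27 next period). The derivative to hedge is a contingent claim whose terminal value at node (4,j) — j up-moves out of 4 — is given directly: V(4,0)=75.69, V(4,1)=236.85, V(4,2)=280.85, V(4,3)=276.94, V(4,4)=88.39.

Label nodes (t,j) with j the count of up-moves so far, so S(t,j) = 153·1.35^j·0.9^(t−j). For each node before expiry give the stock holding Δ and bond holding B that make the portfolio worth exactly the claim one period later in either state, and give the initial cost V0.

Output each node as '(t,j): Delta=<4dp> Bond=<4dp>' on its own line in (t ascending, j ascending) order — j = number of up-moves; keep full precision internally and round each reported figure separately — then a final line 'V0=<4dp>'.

The replicating-portfolio and risk-neutral prices coincide; use p* = (1.27−0.9)/(1.35−0.9) = 0.8222 for the latter.
Terminal payoffs: V(4,0)=75.6900, V(4,1)=236.8500, V(4,2)=280.8500, V(4,3)=276.9400, V(4,4)=88.3900
  t=3,j=0: stock 111.5370 → up 150.5750 (V=236.8500), down 100.3833 (V=75.6900). Price 163.9365; hedge Δ=3.2109, bond B=-194.1969.
  t=3,j=1: stock 167.3055 → up 225.8624 (V=280.8500), down 150.5750 (V=236.8500). Price 214.9825; hedge Δ=0.5844, bond B=117.2047.
  t=3,j=2: stock 250.9583 → up 338.7936 (V=276.9400), down 225.8624 (V=280.8500). Price 218.6103; hedge Δ=-0.0346, bond B=227.2992.
  t=3,j=3: stock 376.4374 → up 508.1905 (V=88.3900), down 338.7936 (V=276.9400). Price 95.9921; hedge Δ=-1.1131, bond B=514.9921.
  t=2,j=0: stock 123.9300 → up 167.3055 (V=214.9825), down 111.5370 (V=163.9365). Price 162.1320; hedge Δ=0.9153, bond B=48.6964.
  t=2,j=1: stock 185.8950 → up 250.9583 (V=218.6103), down 167.3055 (V=214.9825). Price 171.6263; hedge Δ=0.0434, bond B=163.5645.
  t=2,j=2: stock 278.8425 → up 376.4374 (V=95.9921), down 250.9583 (V=218.6103). Price 92.7488; hedge Δ=-0.9772, bond B=365.2336.
  t=1,j=0: stock 137.7000 → up 185.8950 (V=171.6263), down 123.9300 (V=162.1320). Price 133.8098; hedge Δ=0.1532, bond B=112.7114.
  t=1,j=1: stock 206.5500 → up 278.8425 (V=92.7488), down 185.8950 (V=171.6263). Price 84.0720; hedge Δ=-0.8486, bond B=259.3554.
  t=0,j=0: stock 153.0000 → up 206.5500 (V=84.0720), down 137.7000 (V=133.8098). Price 73.1608; hedge Δ=-0.7224, bond B=183.6892.
Root portfolio cost Δ·153+B reproduces V0=73.1608.

(0,0): Delta=-0.7224 Bond=183.6892
(1,0): Delta=0.1532 Bond=112.7114
(1,1): Delta=-0.8486 Bond=259.3554
(2,0): Delta=0.9153 Bond=48.6964
(2,1): Delta=0.0434 Bond=163.5645
(2,2): Delta=-0.9772 Bond=365.2336
(3,0): Delta=3.2109 Bond=-194.1969
(3,1): Delta=0.5844 Bond=117.2047
(3,2): Delta=-0.0346 Bond=227.2992
(3,3): Delta=-1.1131 Bond=514.9921
V0=73.1608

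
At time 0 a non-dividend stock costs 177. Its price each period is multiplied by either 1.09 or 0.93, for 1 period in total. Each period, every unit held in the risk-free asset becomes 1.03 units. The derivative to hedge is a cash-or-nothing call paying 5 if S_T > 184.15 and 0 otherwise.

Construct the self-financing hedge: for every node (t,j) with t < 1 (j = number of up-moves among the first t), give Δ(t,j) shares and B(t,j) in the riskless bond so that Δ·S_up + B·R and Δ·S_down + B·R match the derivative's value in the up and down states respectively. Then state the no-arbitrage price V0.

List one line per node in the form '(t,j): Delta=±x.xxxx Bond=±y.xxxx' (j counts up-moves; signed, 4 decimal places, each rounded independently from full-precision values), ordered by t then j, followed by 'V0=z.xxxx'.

The replicating-portfolio and risk-neutral prices coincide; use p* = (1.03−0.93)/(1.09−0.93) = 0.6250 for the latter.
Payoff layer (t=1): V(1,0)=0.0000, V(1,1)=5.0000
(0,0): S=177.0000. Δ = (V_up−V_dn)/(S_up−S_dn) = (5.0000−0.0000)/(192.9300−164.6100) = 0.1766. V = [p*·5.0000 + (1−p*)·0.0000]/1.03 = 3.0340. B = V − Δ·S = -28.2160.
Root portfolio cost Δ·177+B reproduces V0=3.0340.

(0,0): Delta=0.1766 Bond=-28.2160
V0=3.0340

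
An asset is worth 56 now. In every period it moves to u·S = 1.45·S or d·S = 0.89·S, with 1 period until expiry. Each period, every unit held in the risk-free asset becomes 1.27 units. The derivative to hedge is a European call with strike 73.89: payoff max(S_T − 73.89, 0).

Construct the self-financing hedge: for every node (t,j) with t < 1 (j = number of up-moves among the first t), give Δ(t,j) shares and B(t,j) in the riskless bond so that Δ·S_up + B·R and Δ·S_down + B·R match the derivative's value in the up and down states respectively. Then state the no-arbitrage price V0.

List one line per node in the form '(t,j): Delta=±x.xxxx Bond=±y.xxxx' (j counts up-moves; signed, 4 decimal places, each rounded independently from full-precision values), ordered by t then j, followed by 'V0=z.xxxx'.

(0,0): Delta=0.2331 Bond=-9.1478
V0=3.9058

Under the risk-neutral measure, an up-move has probability p* = (R−d)/(u−d) = 0.6786 and values discount at R = 1.27.
At expiry t=1: V(1,0)=0.0000, V(1,1)=7.3100
Node (0,0) S=56.0000: V=(p*·7.3100+(1−p*)·0.0000)/1.27=3.9058; Δ=(7.3100−0.0000)/(81.2000−49.8400)=0.2331; B=V−Δ·S=-9.1478
Each (Δ,B) replicates both successor values, so the strategy is self-financing and V0 is arbitrage-free.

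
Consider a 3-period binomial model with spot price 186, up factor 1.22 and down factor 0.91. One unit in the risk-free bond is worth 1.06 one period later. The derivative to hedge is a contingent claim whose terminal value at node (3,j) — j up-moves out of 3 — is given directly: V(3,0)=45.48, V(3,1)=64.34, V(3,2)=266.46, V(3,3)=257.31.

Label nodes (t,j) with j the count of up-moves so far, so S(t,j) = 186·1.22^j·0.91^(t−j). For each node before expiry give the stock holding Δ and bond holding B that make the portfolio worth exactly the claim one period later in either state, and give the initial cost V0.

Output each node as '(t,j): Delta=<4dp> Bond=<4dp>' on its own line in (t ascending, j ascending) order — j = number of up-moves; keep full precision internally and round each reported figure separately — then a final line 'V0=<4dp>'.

(0,0): Delta=1.6027 Bond=-166.3893
(1,0): Delta=1.9334 Bond=-232.3417
(1,1): Delta=1.3397 Bond=-116.6724
(2,0): Delta=0.3950 Bond=-9.3238
(2,1): Delta=3.1574 Bond=-499.0377
(2,2): Delta=-0.1066 Bond=276.7167
V0=131.7212

Risk-neutral probability p* = (R−d)/(u−d) = (1.06−0.91)/(1.22−0.91) = 0.4839.
Terminal payoffs: V(3,0)=45.4800, V(3,1)=64.3400, V(3,2)=266.4600, V(3,3)=257.3100
  t=2,j=0: stock 154.0266 → up 187.9125 (V=64.3400), down 140.1642 (V=45.4800). Price 51.5149; hedge Δ=0.3950, bond B=-9.3238.
  t=2,j=1: stock 206.4972 → up 251.9266 (V=266.4600), down 187.9125 (V=64.3400). Price 152.9623; hedge Δ=3.1574, bond B=-499.0377.
  t=2,j=2: stock 276.8424 → up 337.7477 (V=257.3100), down 251.9266 (V=266.4600). Price 247.2005; hedge Δ=-0.1066, bond B=276.7167.
  t=1,j=0: stock 169.2600 → up 206.4972 (V=152.9623), down 154.0266 (V=51.5149). Price 94.9079; hedge Δ=1.9334, bond B=-232.3417.
  t=1,j=1: stock 226.9200 → up 276.8424 (V=247.2005), down 206.4972 (V=152.9623). Price 187.3221; hedge Δ=1.3397, bond B=-116.6724.
  t=0,j=0: stock 186.0000 → up 226.9200 (V=187.3221), down 169.2600 (V=94.9079). Price 131.7212; hedge Δ=1.6027, bond B=-166.3893.
Root portfolio cost Δ·186+B reproduces V0=131.7212.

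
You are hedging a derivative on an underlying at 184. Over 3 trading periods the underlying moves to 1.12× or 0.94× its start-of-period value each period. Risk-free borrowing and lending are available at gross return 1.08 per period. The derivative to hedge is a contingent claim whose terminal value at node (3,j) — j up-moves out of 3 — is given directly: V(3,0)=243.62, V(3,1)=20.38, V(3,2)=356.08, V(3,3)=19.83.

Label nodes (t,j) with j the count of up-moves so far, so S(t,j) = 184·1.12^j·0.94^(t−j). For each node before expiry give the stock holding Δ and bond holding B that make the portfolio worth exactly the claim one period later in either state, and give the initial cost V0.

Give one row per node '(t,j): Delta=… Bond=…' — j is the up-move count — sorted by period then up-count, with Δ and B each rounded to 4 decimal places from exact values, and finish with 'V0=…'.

The replicating-portfolio and risk-neutral prices coincide; use p* = (1.08−0.94)/(1.12−0.94) = 0.7778 for the latter.
Terminal payoffs: V(3,0)=243.6200, V(3,1)=20.3800, V(3,2)=356.0800, V(3,3)=19.8300
  t=2,j=0: stock 162.5824 → up 182.0923 (V=20.3800), down 152.8275 (V=243.6200). Price 64.8045; hedge Δ=-7.6283, bond B=1305.0267.
  t=2,j=1: stock 193.7152 → up 216.9610 (V=356.0800), down 182.0923 (V=20.3800). Price 260.6296; hedge Δ=9.6275, bond B=-1604.3704.
  t=2,j=2: stock 230.8096 → up 258.5068 (V=19.8300), down 216.9610 (V=356.0800). Price 87.5484; hedge Δ=-8.0935, bond B=1955.6039.
  t=1,j=0: stock 172.9600 → up 193.7152 (V=260.6296), down 162.5824 (V=64.8045). Price 201.0305; hedge Δ=6.2900, bond B=-886.8867.
  t=1,j=1: stock 206.0800 → up 230.8096 (V=87.5484), down 193.7152 (V=260.6296). Price 116.6767; hedge Δ=-4.6660, bond B=1078.2394.
  t=0,j=0: stock 184.0000 → up 206.0800 (V=116.6767), down 172.9600 (V=201.0305). Price 125.3907; hedge Δ=-2.5469, bond B=594.0228.
Self-financing check: at every node Δ·S+B equals the discounted successor values.

(0,0): Delta=-2.5469 Bond=594.0228
(1,0): Delta=6.2900 Bond=-886.8867
(1,1): Delta=-4.6660 Bond=1078.2394
(2,0): Delta=-7.6283 Bond=1305.0267
(2,1): Delta=9.6275 Bond=-1604.3704
(2,2): Delta=-8.0935 Bond=1955.6039
V0=125.3907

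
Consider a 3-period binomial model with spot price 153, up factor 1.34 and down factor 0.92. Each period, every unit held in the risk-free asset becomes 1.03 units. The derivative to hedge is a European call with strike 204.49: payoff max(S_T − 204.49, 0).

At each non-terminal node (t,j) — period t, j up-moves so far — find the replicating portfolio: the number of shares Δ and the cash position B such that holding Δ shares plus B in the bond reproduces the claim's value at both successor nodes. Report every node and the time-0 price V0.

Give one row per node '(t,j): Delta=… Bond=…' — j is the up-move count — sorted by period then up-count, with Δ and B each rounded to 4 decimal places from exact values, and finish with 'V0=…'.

No-arbitrage ⇒ martingale measure with p* = (R−d)/(u−d) = 0.2619.
At expiry t=3: V(3,0)=0.0000, V(3,1)=0.0000, V(3,2)=48.2587, V(3,3)=163.6439
  t=2,j=0: stock 129.4992 → up 173.5289 (V=0.0000), down 119.1393 (V=0.0000). Price 0.0000; hedge Δ=0.0000, bond B=0.0000.
  t=2,j=1: stock 188.6184 → up 252.7487 (V=48.2587), down 173.5289 (V=0.0000). Price 12.2710; hedge Δ=0.6092, bond B=-102.6305.
  t=2,j=2: stock 274.7268 → up 368.1339 (V=163.6439), down 252.7487 (V=48.2587). Price 76.1928; hedge Δ=1.0000, bond B=-198.5340.
  t=1,j=0: stock 140.7600 → up 188.6184 (V=12.2710), down 129.4992 (V=0.0000). Price 3.1202; hedge Δ=0.2076, bond B=-26.0965.
  t=1,j=1: stock 205.0200 → up 274.7268 (V=76.1928), down 188.6184 (V=12.2710). Price 28.1674; hedge Δ=0.7423, bond B=-124.0273.
  t=0,j=0: stock 153.0000 → up 205.0200 (V=28.1674), down 140.7600 (V=3.1202). Price 9.3983; hedge Δ=0.3898, bond B=-50.2379.
Root portfolio cost Δ·153+B reproduces V0=9.3983.

(0,0): Delta=0.3898 Bond=-50.2379
(1,0): Delta=0.2076 Bond=-26.0965
(1,1): Delta=0.7423 Bond=-124.0273
(2,0): Delta=0.0000 Bond=0.0000
(2,1): Delta=0.6092 Bond=-102.6305
(2,2): Delta=1.0000 Bond=-198.5340
V0=9.3983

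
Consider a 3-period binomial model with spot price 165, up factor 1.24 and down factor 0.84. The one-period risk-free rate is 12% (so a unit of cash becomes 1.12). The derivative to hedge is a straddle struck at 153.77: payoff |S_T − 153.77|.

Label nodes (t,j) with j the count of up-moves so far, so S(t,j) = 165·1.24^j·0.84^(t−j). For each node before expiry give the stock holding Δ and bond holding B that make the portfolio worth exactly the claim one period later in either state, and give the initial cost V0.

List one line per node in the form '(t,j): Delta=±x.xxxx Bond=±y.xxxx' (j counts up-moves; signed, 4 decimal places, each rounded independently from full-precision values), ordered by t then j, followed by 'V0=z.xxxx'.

(0,0): Delta=0.8033 Bond=-72.3188
(1,0): Delta=0.3380 Bond=-16.4968
(1,1): Delta=0.9384 Bond=-108.6401
(2,0): Delta=-1.0000 Bond=137.2946
(2,1): Delta=0.7264 Bond=-85.2355
(2,2): Delta=1.0000 Bond=-137.2946
V0=60.2312

Since d<R<u, set p* = (R−d)/(u−d) = 0.7000; price each node as the discounted p*-expectation of its children.
Terminal payoffs: V(3,0)=55.9738, V(3,1)=9.4042, V(3,2)=59.3414, V(3,3)=160.8230
(2,0): S=116.4240. Δ = (V_up−V_dn)/(S_up−S_dn) = (9.4042−55.9738)/(144.3658−97.7962) = -1.0000. V = [p*·9.4042 + (1−p*)·55.9738]/1.12 = 20.8706. B = V − Δ·S = 137.2946.
(2,1): S=171.8640. Δ = (V_up−V_dn)/(S_up−S_dn) = (59.3414−9.4042)/(213.1114−144.3658) = 0.7264. V = [p*·59.3414 + (1−p*)·9.4042]/1.12 = 39.6073. B = V − Δ·S = -85.2355.
(2,2): S=253.7040. Δ = (V_up−V_dn)/(S_up−S_dn) = (160.8230−59.3414)/(314.5930−213.1114) = 1.0000. V = [p*·160.8230 + (1−p*)·59.3414]/1.12 = 116.4094. B = V − Δ·S = -137.2946.
(1,0): S=138.6000. Δ = (V_up−V_dn)/(S_up−S_dn) = (39.6073−20.8706)/(171.8640−116.4240) = 0.3380. V = [p*·39.6073 + (1−p*)·20.8706]/1.12 = 30.3449. B = V − Δ·S = -16.4968.
(1,1): S=204.6000. Δ = (V_up−V_dn)/(S_up−S_dn) = (116.4094−39.6073)/(253.7040−171.8640) = 0.9384. V = [p*·116.4094 + (1−p*)·39.6073]/1.12 = 83.3650. B = V − Δ·S = -108.6401.
(0,0): S=165.0000. Δ = (V_up−V_dn)/(S_up−S_dn) = (83.3650−30.3449)/(204.6000−138.6000) = 0.8033. V = [p*·83.3650 + (1−p*)·30.3449]/1.12 = 60.2312. B = V − Δ·S = -72.3188.
The time-0 hedge costs 60.2312, which is the no-arbitrage price.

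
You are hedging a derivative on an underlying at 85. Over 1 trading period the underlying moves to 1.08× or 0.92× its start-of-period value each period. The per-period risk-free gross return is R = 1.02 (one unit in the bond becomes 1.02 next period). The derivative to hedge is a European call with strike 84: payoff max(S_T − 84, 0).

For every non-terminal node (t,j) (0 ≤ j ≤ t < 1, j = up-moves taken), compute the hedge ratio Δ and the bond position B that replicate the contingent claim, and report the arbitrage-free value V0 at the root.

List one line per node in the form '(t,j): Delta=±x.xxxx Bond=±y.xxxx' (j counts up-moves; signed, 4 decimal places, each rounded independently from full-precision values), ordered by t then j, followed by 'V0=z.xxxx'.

Since d<R<u, set p* = (R−d)/(u−d) = 0.6250; price each node as the discounted p*-expectation of its children.
Terminal payoffs: V(1,0)=0.0000, V(1,1)=7.8000
Node (0,0) S=85.0000: V=(p*·7.8000+(1−p*)·0.0000)/1.02=4.7794; Δ=(7.8000−0.0000)/(91.8000−78.2000)=0.5735; B=V−Δ·S=-43.9706
Check: Δ(0,0)·S0 + B(0,0) = 4.7794 = V0.

(0,0): Delta=0.5735 Bond=-43.9706
V0=4.7794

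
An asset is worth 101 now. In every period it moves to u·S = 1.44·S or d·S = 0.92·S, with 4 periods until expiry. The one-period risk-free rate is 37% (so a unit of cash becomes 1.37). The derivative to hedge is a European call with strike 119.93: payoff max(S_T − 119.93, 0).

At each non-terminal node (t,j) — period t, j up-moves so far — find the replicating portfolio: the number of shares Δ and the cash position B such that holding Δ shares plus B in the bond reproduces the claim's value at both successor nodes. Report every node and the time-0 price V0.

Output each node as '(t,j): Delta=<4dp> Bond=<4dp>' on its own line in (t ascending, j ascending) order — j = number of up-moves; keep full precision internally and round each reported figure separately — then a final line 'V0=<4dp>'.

(0,0): Delta=0.9969 Bond=-33.7144
(1,0): Delta=0.9747 Bond=-44.1201
(1,1): Delta=0.9991 Bond=-46.5105
(2,0): Delta=0.8147 Bond=-46.7702
(2,1): Delta=0.9906 Bond=-62.5716
(2,2): Delta=1.0000 Bond=-63.8979
(3,0): Delta=0.0000 Bond=0.0000
(3,1): Delta=0.8957 Bond=-74.0424
(3,2): Delta=1.0000 Bond=-87.5401
(3,3): Delta=1.0000 Bond=-87.5401
V0=66.9761

Since d<R<u, set p* = (R−d)/(u−d) = 0.8654; price each node as the discounted p*-expectation of its children.
Terminal payoffs: V(4,0)=0.0000, V(4,1)=0.0000, V(4,2)=57.3346, V(4,3)=157.5276, V(4,4)=314.3515
(3,0): S=78.6475. Δ = (V_up−V_dn)/(S_up−S_dn) = (0.0000−0.0000)/(113.2524−72.3557) = 0.0000. V = [p*·0.0000 + (1−p*)·0.0000]/1.37 = 0.0000. B = V − Δ·S = 0.0000.
(3,1): S=123.1004. Δ = (V_up−V_dn)/(S_up−S_dn) = (57.3346−0.0000)/(177.2646−113.2524) = 0.8957. V = [p*·57.3346 + (1−p*)·0.0000]/1.37 = 36.2164. B = V − Δ·S = -74.0424.
(3,2): S=192.6789. Δ = (V_up−V_dn)/(S_up−S_dn) = (157.5276−57.3346)/(277.4576−177.2646) = 1.0000. V = [p*·157.5276 + (1−p*)·57.3346]/1.37 = 105.1388. B = V − Δ·S = -87.5401.
(3,3): S=301.5844. Δ = (V_up−V_dn)/(S_up−S_dn) = (314.3515−157.5276)/(434.2815−277.4576) = 1.0000. V = [p*·314.3515 + (1−p*)·157.5276]/1.37 = 214.0442. B = V − Δ·S = -87.5401.
(2,0): S=85.4864. Δ = (V_up−V_dn)/(S_up−S_dn) = (36.2164−0.0000)/(123.1004−78.6475) = 0.8147. V = [p*·36.2164 + (1−p*)·0.0000]/1.37 = 22.8767. B = V − Δ·S = -46.7702.
(2,1): S=133.8048. Δ = (V_up−V_dn)/(S_up−S_dn) = (105.1388−36.2164)/(192.6789−123.1004) = 0.9906. V = [p*·105.1388 + (1−p*)·36.2164]/1.37 = 69.9714. B = V − Δ·S = -62.5716.
(2,2): S=209.4336. Δ = (V_up−V_dn)/(S_up−S_dn) = (214.0442−105.1388)/(301.5844−192.6789) = 1.0000. V = [p*·214.0442 + (1−p*)·105.1388]/1.37 = 145.5357. B = V − Δ·S = -63.8979.
(1,0): S=92.9200. Δ = (V_up−V_dn)/(S_up−S_dn) = (69.9714−22.8767)/(133.8048−85.4864) = 0.9747. V = [p*·69.9714 + (1−p*)·22.8767]/1.37 = 46.4465. B = V − Δ·S = -44.1201.
(1,1): S=145.4400. Δ = (V_up−V_dn)/(S_up−S_dn) = (145.5357−69.9714)/(209.4336−133.8048) = 0.9991. V = [p*·145.5357 + (1−p*)·69.9714]/1.37 = 98.8055. B = V − Δ·S = -46.5105.
(0,0): S=101.0000. Δ = (V_up−V_dn)/(S_up−S_dn) = (98.8055−46.4465)/(145.4400−92.9200) = 0.9969. V = [p*·98.8055 + (1−p*)·46.4465]/1.37 = 66.9761. B = V − Δ·S = -33.7144.
Check: Δ(0,0)·S0 + B(0,0) = 66.9761 = V0.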